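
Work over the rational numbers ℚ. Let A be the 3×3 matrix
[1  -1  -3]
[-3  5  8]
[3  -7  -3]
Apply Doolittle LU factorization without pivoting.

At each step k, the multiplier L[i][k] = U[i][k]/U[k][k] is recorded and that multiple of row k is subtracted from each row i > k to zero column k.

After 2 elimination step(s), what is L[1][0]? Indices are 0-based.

L[1][0] = -3

[col 0] pivot 1
  R1 -= -3*R0 → (0, 2, -1)  (L[1][0] := -3)
  R2 -= 3*R0 → (0, -4, 6)  (L[2][0] := 3)
[col 1] pivot 2
  R2 -= -2*R1 → (0, 0, 4)  (L[2][1] := -2)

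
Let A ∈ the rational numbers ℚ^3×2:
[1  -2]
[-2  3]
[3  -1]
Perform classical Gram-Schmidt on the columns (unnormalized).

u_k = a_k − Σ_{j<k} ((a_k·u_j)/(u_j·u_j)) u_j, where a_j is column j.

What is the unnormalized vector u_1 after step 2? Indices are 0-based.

Step 1: u_0 = a_0 = (1, -2, 3).
Step 2: u_1 = a_1 − (-11/14)·u_0 = (-17/14, 10/7, 19/14).

u_1 = (-17/14, 10/7, 19/14)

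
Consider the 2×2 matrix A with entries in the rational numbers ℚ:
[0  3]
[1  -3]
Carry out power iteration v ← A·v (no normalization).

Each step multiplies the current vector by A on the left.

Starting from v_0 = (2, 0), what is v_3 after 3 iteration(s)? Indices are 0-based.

v_0 = (2, 0).
v_1 = A·v_0 = (0, 2).
v_2 = A·v_1 = (6, -6).
v_3 = A·v_2 = (-18, 24).

v_3 = (-18, 24)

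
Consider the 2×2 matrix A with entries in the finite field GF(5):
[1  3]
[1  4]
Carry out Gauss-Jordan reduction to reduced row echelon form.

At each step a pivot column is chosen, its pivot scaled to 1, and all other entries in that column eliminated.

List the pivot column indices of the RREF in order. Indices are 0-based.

pivot columns: 0, 1

pivot(0,0)=1: scale R0 → (1, 3)
  clear (1,0): R1 −= (1)R0 → (0, 1)
pivot(1,1)=1: scale R1 → (0, 1)
  clear (0,1): R0 −= (3)R1 → (1, 0)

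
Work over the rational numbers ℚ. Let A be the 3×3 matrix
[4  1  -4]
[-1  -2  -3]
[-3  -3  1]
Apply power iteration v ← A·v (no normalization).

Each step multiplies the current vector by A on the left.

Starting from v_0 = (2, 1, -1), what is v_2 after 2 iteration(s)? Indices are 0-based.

v_2 = (91, 19, -46)

v_0 = (2, 1, -1).
v_1 = A·v_0 = (13, -1, -10).
v_2 = A·v_1 = (91, 19, -46).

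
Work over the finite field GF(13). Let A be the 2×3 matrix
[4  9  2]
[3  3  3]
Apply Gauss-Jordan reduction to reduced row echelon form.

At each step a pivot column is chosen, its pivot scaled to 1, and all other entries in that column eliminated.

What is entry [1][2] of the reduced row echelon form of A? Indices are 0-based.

M[1][2] = 10

[1] R0 /= 4  ⇒  (1, 12, 7)
     R1 -= 3·R0  ⇒  (0, 6, 8)
[2] R1 /= 6  ⇒  (0, 1, 10)
     R0 -= 12·R1  ⇒  (1, 0, 4)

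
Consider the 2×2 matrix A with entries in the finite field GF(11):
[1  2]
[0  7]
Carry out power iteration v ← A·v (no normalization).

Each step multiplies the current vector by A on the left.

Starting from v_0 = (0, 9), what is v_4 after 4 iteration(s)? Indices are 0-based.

v_4 = (6, 5)

v_0 = (0, 9).
v_1 = A·v_0 = (7, 8).
v_2 = A·v_1 = (1, 1).
v_3 = A·v_2 = (3, 7).
v_4 = A·v_3 = (6, 5).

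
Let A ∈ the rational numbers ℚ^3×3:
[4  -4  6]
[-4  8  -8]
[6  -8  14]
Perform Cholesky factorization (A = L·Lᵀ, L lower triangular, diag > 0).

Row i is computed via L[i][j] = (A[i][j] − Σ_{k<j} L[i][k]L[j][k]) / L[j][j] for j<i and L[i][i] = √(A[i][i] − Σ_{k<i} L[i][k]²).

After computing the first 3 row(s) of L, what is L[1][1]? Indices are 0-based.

L[1][1] = 2

Step 1: L[0][0] = √(4) = 2.
  L[1][0] = (-4) / L[0][0] = -2.
Step 2: L[1][1] = √(4) = 2.
  L[2][0] = (6) / L[0][0] = 3.
  L[2][1] = (-2) / L[1][1] = -1.
Step 3: L[2][2] = √(4) = 2.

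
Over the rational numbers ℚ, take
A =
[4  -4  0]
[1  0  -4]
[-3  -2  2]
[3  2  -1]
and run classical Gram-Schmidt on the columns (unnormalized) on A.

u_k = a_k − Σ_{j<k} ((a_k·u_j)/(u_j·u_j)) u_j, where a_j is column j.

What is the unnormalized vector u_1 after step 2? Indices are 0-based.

u_1 = (-124/35, 4/35, -82/35, 82/35)

Step 1: u_0 = a_0 = (4, 1, -3, 3).
Step 2: u_1 = a_1 − (-4/35)·u_0 = (-124/35, 4/35, -82/35, 82/35).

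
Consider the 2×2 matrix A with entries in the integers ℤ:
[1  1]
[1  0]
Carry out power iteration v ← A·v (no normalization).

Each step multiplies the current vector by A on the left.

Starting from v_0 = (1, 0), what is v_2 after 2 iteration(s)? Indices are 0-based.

v_0 = (1, 0).
v_1 = A·v_0 = (1, 1).
v_2 = A·v_1 = (2, 1).

v_2 = (2, 1)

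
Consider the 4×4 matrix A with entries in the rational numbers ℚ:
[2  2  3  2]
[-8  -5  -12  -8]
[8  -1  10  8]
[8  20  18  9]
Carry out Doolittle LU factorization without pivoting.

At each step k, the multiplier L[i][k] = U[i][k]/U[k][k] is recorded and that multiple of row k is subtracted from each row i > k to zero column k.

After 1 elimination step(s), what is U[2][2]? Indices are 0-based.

U[2][2] = -2

[col 0] pivot 2
  R1 -= -4*R0 → (0, 3, 0, 0)  (L[1][0] := -4)
  R2 -= 4*R0 → (0, -9, -2, 0)  (L[2][0] := 4)
  R3 -= 4*R0 → (0, 12, 6, 1)  (L[3][0] := 4)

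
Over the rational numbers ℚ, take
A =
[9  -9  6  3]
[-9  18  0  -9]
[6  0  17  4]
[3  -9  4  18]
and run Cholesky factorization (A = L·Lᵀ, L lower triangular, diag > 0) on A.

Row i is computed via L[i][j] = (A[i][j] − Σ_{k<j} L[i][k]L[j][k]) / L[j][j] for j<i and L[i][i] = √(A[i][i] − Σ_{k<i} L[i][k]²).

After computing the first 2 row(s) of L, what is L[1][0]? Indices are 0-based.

Step 1: L[0][0] = √(9) = 3.
  L[1][0] = (-9) / L[0][0] = -3.
Step 2: L[1][1] = √(9) = 3.

L[1][0] = -3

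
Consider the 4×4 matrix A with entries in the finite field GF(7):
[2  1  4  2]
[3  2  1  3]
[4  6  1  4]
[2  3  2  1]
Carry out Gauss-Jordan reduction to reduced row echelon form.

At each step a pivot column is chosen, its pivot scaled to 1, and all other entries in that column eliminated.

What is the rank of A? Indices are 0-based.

rank = 4

step 1: normalize row 0 (÷2) = (1, 4, 2, 1)
  row 1: subtract 3×row0 = (0, 4, 2, 0)
  row 2: subtract 4×row0 = (0, 4, 0, 0)
  row 3: subtract 2×row0 = (0, 2, 5, 6)
step 2: normalize row 1 (÷4) = (0, 1, 4, 0)
  row 0: subtract 4×row1 = (1, 0, 0, 1)
  row 2: subtract 4×row1 = (0, 0, 5, 0)
  row 3: subtract 2×row1 = (0, 0, 4, 6)
step 3: normalize row 2 (÷5) = (0, 0, 1, 0)
  row 1: subtract 4×row2 = (0, 1, 0, 0)
  row 3: subtract 4×row2 = (0, 0, 0, 6)
step 4: normalize row 3 (÷6) = (0, 0, 0, 1)
  row 0: subtract 1×row3 = (1, 0, 0, 0)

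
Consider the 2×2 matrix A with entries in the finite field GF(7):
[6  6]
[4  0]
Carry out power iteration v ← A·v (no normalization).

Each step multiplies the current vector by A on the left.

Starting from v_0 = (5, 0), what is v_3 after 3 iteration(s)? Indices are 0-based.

v_3 = (0, 3)

v_0 = (5, 0).
v_1 = A·v_0 = (2, 6).
v_2 = A·v_1 = (6, 1).
v_3 = A·v_2 = (0, 3).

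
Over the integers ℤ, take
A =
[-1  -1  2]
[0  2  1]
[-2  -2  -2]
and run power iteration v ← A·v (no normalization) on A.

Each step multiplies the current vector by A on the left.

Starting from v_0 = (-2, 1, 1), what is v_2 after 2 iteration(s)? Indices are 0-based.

v_0 = (-2, 1, 1).
v_1 = A·v_0 = (3, 3, 0).
v_2 = A·v_1 = (-6, 6, -12).

v_2 = (-6, 6, -12)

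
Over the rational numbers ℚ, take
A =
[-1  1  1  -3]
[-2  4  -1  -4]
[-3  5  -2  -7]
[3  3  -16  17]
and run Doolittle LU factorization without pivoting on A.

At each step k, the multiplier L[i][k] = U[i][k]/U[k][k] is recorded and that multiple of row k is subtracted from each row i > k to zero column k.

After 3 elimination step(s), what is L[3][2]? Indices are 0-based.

L[3][2] = 2

k=0: U[0][0]=-1
  eliminate (1,0): mult=2, new row 1: (0, 2, -3, 2); set L[1][0]=2
  eliminate (2,0): mult=3, new row 2: (0, 2, -5, 2); set L[2][0]=3
  eliminate (3,0): mult=-3, new row 3: (0, 6, -13, 8); set L[3][0]=-3
k=1: U[1][1]=2
  eliminate (2,1): mult=1, new row 2: (0, 0, -2, 0); set L[2][1]=1
  eliminate (3,1): mult=3, new row 3: (0, 0, -4, 2); set L[3][1]=3
k=2: U[2][2]=-2
  eliminate (3,2): mult=2, new row 3: (0, 0, 0, 2); set L[3][2]=2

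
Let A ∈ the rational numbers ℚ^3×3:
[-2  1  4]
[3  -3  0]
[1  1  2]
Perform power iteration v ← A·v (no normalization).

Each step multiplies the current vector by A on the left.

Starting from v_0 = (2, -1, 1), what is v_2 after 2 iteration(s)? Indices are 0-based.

v_0 = (2, -1, 1).
v_1 = A·v_0 = (-1, 9, 3).
v_2 = A·v_1 = (23, -30, 14).

v_2 = (23, -30, 14)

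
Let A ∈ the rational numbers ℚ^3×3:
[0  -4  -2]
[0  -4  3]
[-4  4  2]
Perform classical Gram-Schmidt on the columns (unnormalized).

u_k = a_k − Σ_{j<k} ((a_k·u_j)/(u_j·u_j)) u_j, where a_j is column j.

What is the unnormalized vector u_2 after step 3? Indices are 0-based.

Step 1: u_0 = a_0 = (0, 0, -4).
Step 2: u_1 = a_1 − (-1)·u_0 = (-4, -4, 0).
Step 3: u_2 = a_2 − (-1/2)·u_0 − (-1/8)·u_1 = (-5/2, 5/2, 0).

u_2 = (-5/2, 5/2, 0)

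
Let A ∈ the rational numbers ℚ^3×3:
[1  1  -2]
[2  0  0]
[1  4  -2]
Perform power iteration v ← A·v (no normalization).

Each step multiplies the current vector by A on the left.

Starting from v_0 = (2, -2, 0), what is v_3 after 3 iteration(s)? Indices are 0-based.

v_3 = (-40, 32, -40)

v_0 = (2, -2, 0).
v_1 = A·v_0 = (0, 4, -6).
v_2 = A·v_1 = (16, 0, 28).
v_3 = A·v_2 = (-40, 32, -40).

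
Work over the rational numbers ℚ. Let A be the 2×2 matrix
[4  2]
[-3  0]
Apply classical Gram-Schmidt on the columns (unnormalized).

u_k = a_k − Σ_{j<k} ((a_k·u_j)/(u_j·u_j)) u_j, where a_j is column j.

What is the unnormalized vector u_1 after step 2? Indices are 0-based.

Step 1: u_0 = a_0 = (4, -3).
Step 2: u_1 = a_1 − (8/25)·u_0 = (18/25, 24/25).

u_1 = (18/25, 24/25)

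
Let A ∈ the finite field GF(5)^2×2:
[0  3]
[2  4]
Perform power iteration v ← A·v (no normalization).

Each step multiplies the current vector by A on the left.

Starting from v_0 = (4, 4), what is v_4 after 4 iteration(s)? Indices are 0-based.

v_0 = (4, 4).
v_1 = A·v_0 = (2, 4).
v_2 = A·v_1 = (2, 0).
v_3 = A·v_2 = (0, 4).
v_4 = A·v_3 = (2, 1).

v_4 = (2, 1)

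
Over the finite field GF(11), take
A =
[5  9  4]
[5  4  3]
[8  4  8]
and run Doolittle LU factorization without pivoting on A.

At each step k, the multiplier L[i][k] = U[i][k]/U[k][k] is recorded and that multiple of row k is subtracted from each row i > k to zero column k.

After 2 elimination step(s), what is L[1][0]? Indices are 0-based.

k=0: U[0][0]=5
  eliminate (1,0): mult=1, new row 1: (0, 6, 10); set L[1][0]=1
  eliminate (2,0): mult=6, new row 2: (0, 5, 6); set L[2][0]=6
k=1: U[1][1]=6
  eliminate (2,1): mult=10, new row 2: (0, 0, 5); set L[2][1]=10

L[1][0] = 1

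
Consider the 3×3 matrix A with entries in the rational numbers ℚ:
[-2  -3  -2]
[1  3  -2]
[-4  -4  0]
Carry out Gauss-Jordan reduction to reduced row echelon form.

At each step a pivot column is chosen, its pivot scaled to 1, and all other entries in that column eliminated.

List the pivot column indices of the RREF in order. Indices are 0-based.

[1] R0 /= -2  ⇒  (1, 3/2, 1)
     R1 -= 1·R0  ⇒  (0, 3/2, -3)
     R2 -= -4·R0  ⇒  (0, 2, 4)
[2] R1 /= 3/2  ⇒  (0, 1, -2)
     R0 -= 3/2·R1  ⇒  (1, 0, 4)
     R2 -= 2·R1  ⇒  (0, 0, 8)
[3] R2 /= 8  ⇒  (0, 0, 1)
     R0 -= 4·R2  ⇒  (1, 0, 0)
     R1 -= -2·R2  ⇒  (0, 1, 0)

pivot columns: 0, 1, 2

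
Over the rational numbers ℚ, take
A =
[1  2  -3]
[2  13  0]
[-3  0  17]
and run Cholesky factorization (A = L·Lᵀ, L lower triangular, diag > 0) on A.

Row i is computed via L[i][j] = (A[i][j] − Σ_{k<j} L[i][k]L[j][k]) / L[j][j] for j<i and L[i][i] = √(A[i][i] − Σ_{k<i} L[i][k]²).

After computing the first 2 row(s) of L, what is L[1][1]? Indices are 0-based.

Step 1: L[0][0] = √(1) = 1.
  L[1][0] = (2) / L[0][0] = 2.
Step 2: L[1][1] = √(9) = 3.

L[1][1] = 3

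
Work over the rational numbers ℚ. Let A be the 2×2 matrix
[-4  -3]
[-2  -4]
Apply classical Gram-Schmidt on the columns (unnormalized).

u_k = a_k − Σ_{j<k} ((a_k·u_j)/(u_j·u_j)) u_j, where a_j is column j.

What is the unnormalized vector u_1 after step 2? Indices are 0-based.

Step 1: u_0 = a_0 = (-4, -2).
Step 2: u_1 = a_1 − (1)·u_0 = (1, -2).

u_1 = (1, -2)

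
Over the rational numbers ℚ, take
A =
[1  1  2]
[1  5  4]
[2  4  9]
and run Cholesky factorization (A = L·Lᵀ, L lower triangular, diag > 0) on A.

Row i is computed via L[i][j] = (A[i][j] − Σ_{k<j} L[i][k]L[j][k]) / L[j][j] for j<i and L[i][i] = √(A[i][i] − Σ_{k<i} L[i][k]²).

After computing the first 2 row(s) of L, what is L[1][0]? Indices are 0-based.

L[1][0] = 1

Step 1: L[0][0] = √(1) = 1.
  L[1][0] = (1) / L[0][0] = 1.
Step 2: L[1][1] = √(4) = 2.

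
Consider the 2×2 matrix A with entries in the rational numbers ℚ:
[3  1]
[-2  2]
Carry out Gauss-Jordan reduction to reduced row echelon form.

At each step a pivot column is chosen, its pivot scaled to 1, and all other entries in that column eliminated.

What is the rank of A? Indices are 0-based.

[1] R0 /= 3  ⇒  (1, 1/3)
     R1 -= -2·R0  ⇒  (0, 8/3)
[2] R1 /= 8/3  ⇒  (0, 1)
     R0 -= 1/3·R1  ⇒  (1, 0)

rank = 2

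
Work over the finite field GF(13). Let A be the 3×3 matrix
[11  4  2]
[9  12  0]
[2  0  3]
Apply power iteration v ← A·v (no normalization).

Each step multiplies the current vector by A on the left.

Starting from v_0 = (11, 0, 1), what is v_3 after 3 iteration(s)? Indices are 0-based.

v_3 = (10, 12, 11)

v_0 = (11, 0, 1).
v_1 = A·v_0 = (6, 8, 12).
v_2 = A·v_1 = (5, 7, 9).
v_3 = A·v_2 = (10, 12, 11).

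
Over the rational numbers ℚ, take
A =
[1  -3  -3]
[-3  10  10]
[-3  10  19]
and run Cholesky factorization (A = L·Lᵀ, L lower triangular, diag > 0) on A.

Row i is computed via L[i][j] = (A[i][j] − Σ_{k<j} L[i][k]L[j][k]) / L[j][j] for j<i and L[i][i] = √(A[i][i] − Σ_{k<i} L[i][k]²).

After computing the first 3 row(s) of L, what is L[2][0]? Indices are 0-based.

L[2][0] = -3

Step 1: L[0][0] = √(1) = 1.
  L[1][0] = (-3) / L[0][0] = -3.
Step 2: L[1][1] = √(1) = 1.
  L[2][0] = (-3) / L[0][0] = -3.
  L[2][1] = (1) / L[1][1] = 1.
Step 3: L[2][2] = √(9) = 3.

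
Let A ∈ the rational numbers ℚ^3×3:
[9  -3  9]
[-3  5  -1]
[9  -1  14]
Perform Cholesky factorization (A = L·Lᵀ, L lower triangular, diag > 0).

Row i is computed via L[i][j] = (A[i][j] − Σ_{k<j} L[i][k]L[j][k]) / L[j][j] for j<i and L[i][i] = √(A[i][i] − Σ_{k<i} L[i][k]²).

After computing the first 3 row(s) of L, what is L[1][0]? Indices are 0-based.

Step 1: L[0][0] = √(9) = 3.
  L[1][0] = (-3) / L[0][0] = -1.
Step 2: L[1][1] = √(4) = 2.
  L[2][0] = (9) / L[0][0] = 3.
  L[2][1] = (2) / L[1][1] = 1.
Step 3: L[2][2] = √(4) = 2.

L[1][0] = -1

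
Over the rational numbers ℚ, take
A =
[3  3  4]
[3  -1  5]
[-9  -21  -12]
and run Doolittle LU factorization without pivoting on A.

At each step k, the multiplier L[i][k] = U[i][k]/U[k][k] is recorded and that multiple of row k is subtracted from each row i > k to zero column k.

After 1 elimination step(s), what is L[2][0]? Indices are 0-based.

k=0: U[0][0]=3
  eliminate (1,0): mult=1, new row 1: (0, -4, 1); set L[1][0]=1
  eliminate (2,0): mult=-3, new row 2: (0, -12, 0); set L[2][0]=-3

L[2][0] = -3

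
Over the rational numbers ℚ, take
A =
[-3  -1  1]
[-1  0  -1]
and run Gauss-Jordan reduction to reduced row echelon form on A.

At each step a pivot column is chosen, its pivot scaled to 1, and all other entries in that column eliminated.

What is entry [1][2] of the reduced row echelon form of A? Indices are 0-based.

pivot(0,0)=-3: scale R0 → (1, 1/3, -1/3)
  clear (1,0): R1 −= (-1)R0 → (0, 1/3, -4/3)
pivot(1,1)=1/3: scale R1 → (0, 1, -4)
  clear (0,1): R0 −= (1/3)R1 → (1, 0, 1)

M[1][2] = -4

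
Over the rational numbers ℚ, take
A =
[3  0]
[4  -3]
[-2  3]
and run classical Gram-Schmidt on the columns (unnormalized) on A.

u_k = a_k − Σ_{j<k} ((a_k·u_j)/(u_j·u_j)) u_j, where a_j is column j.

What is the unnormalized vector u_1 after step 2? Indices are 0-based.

u_1 = (54/29, -15/29, 51/29)

Step 1: u_0 = a_0 = (3, 4, -2).
Step 2: u_1 = a_1 − (-18/29)·u_0 = (54/29, -15/29, 51/29).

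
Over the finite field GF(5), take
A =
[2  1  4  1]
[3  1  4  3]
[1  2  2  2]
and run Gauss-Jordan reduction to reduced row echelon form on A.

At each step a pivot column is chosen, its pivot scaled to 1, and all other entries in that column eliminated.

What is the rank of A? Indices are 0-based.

step 1: normalize row 0 (÷2) = (1, 3, 2, 3)
  row 1: subtract 3×row0 = (0, 2, 3, 4)
  row 2: subtract 1×row0 = (0, 4, 0, 4)
step 2: normalize row 1 (÷2) = (0, 1, 4, 2)
  row 0: subtract 3×row1 = (1, 0, 0, 2)
  row 2: subtract 4×row1 = (0, 0, 4, 1)
step 3: normalize row 2 (÷4) = (0, 0, 1, 4)
  row 1: subtract 4×row2 = (0, 1, 0, 1)

rank = 3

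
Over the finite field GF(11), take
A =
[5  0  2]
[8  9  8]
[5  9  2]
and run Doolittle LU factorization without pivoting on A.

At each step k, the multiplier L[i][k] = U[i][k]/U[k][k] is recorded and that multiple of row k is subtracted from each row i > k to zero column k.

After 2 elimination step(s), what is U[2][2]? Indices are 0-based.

U[2][2] = 4

k=0: U[0][0]=5
  eliminate (1,0): mult=6, new row 1: (0, 9, 7); set L[1][0]=6
  eliminate (2,0): mult=1, new row 2: (0, 9, 0); set L[2][0]=1
k=1: U[1][1]=9
  eliminate (2,1): mult=1, new row 2: (0, 0, 4); set L[2][1]=1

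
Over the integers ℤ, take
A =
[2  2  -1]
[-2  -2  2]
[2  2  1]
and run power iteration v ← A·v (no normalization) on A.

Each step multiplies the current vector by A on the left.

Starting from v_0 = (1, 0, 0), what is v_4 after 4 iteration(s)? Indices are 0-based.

v_4 = (-2, 8, 10)

v_0 = (1, 0, 0).
v_1 = A·v_0 = (2, -2, 2).
v_2 = A·v_1 = (-2, 4, 2).
v_3 = A·v_2 = (2, 0, 6).
v_4 = A·v_3 = (-2, 8, 10).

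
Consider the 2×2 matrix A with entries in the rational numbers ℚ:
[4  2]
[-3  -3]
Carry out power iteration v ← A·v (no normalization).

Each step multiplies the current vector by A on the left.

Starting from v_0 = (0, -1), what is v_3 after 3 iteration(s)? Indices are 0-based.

v_3 = (-14, 15)

v_0 = (0, -1).
v_1 = A·v_0 = (-2, 3).
v_2 = A·v_1 = (-2, -3).
v_3 = A·v_2 = (-14, 15).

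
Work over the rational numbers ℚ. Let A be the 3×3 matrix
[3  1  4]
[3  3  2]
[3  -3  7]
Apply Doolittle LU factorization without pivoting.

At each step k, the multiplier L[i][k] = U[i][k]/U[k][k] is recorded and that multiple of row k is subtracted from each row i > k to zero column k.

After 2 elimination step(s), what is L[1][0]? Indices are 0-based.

L[1][0] = 1

[col 0] pivot 3
  R1 -= 1*R0 → (0, 2, -2)  (L[1][0] := 1)
  R2 -= 1*R0 → (0, -4, 3)  (L[2][0] := 1)
[col 1] pivot 2
  R2 -= -2*R1 → (0, 0, -1)  (L[2][1] := -2)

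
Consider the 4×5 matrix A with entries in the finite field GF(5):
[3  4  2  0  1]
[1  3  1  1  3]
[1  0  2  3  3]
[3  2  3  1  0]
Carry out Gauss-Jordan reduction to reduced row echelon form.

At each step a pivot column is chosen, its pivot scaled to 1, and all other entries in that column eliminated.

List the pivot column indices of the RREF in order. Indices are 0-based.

pivot(0,0)=3: scale R0 → (1, 3, 4, 0, 2)
  clear (1,0): R1 −= (1)R0 → (0, 0, 2, 1, 1)
  clear (2,0): R2 −= (1)R0 → (0, 2, 3, 3, 1)
  clear (3,0): R3 −= (3)R0 → (0, 3, 1, 1, 4)
pivot(1,1): swap R1↔R2
pivot(1,1)=2: scale R1 → (0, 1, 4, 4, 3)
  clear (0,1): R0 −= (3)R1 → (1, 0, 2, 3, 3)
  clear (3,1): R3 −= (3)R1 → (0, 0, 4, 4, 0)
pivot(2,2)=2: scale R2 → (0, 0, 1, 3, 3)
  clear (0,2): R0 −= (2)R2 → (1, 0, 0, 2, 2)
  clear (1,2): R1 −= (4)R2 → (0, 1, 0, 2, 1)
  clear (3,2): R3 −= (4)R2 → (0, 0, 0, 2, 3)
pivot(3,3)=2: scale R3 → (0, 0, 0, 1, 4)
  clear (0,3): R0 −= (2)R3 → (1, 0, 0, 0, 4)
  clear (1,3): R1 −= (2)R3 → (0, 1, 0, 0, 3)
  clear (2,3): R2 −= (3)R3 → (0, 0, 1, 0, 1)

pivot columns: 0, 1, 2, 3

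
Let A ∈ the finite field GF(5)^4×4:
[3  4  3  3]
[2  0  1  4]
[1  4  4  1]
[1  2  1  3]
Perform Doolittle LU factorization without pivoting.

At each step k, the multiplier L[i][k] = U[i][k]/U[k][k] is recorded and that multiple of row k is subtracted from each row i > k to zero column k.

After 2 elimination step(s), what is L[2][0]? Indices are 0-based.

L[2][0] = 2

k=0: U[0][0]=3
  eliminate (1,0): mult=4, new row 1: (0, 4, 4, 2); set L[1][0]=4
  eliminate (2,0): mult=2, new row 2: (0, 1, 3, 0); set L[2][0]=2
  eliminate (3,0): mult=2, new row 3: (0, 4, 0, 2); set L[3][0]=2
k=1: U[1][1]=4
  eliminate (2,1): mult=4, new row 2: (0, 0, 2, 2); set L[2][1]=4
  eliminate (3,1): mult=1, new row 3: (0, 0, 1, 0); set L[3][1]=1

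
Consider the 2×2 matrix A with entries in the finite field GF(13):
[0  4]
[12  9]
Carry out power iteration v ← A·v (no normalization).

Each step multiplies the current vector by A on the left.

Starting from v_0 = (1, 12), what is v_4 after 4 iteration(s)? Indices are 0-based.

v_4 = (2, 4)

v_0 = (1, 12).
v_1 = A·v_0 = (9, 3).
v_2 = A·v_1 = (12, 5).
v_3 = A·v_2 = (7, 7).
v_4 = A·v_3 = (2, 4).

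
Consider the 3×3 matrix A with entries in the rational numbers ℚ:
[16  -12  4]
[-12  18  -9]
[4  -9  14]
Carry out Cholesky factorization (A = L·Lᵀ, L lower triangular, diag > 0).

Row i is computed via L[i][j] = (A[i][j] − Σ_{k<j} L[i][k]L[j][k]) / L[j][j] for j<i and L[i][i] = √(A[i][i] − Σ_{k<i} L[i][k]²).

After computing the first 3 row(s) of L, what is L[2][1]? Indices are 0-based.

L[2][1] = -2

Step 1: L[0][0] = √(16) = 4.
  L[1][0] = (-12) / L[0][0] = -3.
Step 2: L[1][1] = √(9) = 3.
  L[2][0] = (4) / L[0][0] = 1.
  L[2][1] = (-6) / L[1][1] = -2.
Step 3: L[2][2] = √(9) = 3.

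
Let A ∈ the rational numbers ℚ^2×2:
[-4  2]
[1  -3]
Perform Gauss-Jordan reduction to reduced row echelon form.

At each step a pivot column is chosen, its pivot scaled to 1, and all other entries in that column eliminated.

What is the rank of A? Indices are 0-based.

rank = 2

step 1: normalize row 0 (÷-4) = (1, -1/2)
  row 1: subtract 1×row0 = (0, -5/2)
step 2: normalize row 1 (÷-5/2) = (0, 1)
  row 0: subtract -1/2×row1 = (1, 0)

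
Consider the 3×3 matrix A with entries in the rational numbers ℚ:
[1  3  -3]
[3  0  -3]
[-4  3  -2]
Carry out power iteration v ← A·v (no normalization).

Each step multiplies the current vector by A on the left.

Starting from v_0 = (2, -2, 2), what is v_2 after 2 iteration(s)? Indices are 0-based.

v_2 = (44, 24, 76)

v_0 = (2, -2, 2).
v_1 = A·v_0 = (-10, 0, -18).
v_2 = A·v_1 = (44, 24, 76).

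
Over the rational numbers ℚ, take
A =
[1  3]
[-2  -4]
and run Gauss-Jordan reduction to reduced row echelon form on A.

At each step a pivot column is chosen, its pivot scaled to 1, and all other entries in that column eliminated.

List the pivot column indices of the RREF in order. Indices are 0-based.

pivot columns: 0, 1

[1] R0 /= 1  ⇒  (1, 3)
     R1 -= -2·R0  ⇒  (0, 2)
[2] R1 /= 2  ⇒  (0, 1)
     R0 -= 3·R1  ⇒  (1, 0)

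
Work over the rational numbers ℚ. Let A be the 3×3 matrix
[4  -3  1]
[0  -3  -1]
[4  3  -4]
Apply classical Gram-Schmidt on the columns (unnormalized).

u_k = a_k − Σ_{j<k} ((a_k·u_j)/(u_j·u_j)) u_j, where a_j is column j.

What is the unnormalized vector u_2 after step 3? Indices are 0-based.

Step 1: u_0 = a_0 = (4, 0, 4).
Step 2: u_1 = a_1 − (0)·u_0 = (-3, -3, 3).
Step 3: u_2 = a_2 − (-3/8)·u_0 − (-4/9)·u_1 = (7/6, -7/3, -7/6).

u_2 = (7/6, -7/3, -7/6)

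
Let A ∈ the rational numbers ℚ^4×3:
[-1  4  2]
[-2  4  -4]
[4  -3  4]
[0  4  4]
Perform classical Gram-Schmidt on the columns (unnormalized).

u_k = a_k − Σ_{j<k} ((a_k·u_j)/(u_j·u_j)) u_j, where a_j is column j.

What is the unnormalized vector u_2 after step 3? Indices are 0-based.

u_2 = (208/207, -72/23, -272/207, 236/207)

Step 1: u_0 = a_0 = (-1, -2, 4, 0).
Step 2: u_1 = a_1 − (-8/7)·u_0 = (20/7, 12/7, 11/7, 4).
Step 3: u_2 = a_2 − (22/21)·u_0 − (148/207)·u_1 = (208/207, -72/23, -272/207, 236/207).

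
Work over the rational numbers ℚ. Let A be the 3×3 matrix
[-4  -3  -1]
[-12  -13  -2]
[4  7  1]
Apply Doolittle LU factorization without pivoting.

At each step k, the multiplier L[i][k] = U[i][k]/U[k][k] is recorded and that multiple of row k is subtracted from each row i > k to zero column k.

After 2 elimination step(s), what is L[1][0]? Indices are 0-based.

L[1][0] = 3

Step 1: pivot at (0,0) is -4.
  row1 ← row1 − (3)·row0  ⇒  L[1][0]=3, U row1=(0, -4, 1)
  row2 ← row2 − (-1)·row0  ⇒  L[2][0]=-1, U row2=(0, 4, 0)
Step 2: pivot at (1,1) is -4.
  row2 ← row2 − (-1)·row1  ⇒  L[2][1]=-1, U row2=(0, 0, 1)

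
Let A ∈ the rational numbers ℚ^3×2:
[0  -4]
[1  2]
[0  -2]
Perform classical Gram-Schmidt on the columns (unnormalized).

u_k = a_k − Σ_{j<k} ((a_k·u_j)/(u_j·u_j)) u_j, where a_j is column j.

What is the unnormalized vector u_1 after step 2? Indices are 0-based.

u_1 = (-4, 0, -2)

Step 1: u_0 = a_0 = (0, 1, 0).
Step 2: u_1 = a_1 − (2)·u_0 = (-4, 0, -2).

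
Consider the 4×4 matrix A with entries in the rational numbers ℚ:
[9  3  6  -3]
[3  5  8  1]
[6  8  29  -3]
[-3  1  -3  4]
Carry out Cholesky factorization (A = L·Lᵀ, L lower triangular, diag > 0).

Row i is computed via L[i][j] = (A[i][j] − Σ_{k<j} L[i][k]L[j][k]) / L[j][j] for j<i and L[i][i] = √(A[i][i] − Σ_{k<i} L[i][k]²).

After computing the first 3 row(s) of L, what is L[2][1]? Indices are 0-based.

L[2][1] = 3

Step 1: L[0][0] = √(9) = 3.
  L[1][0] = (3) / L[0][0] = 1.
Step 2: L[1][1] = √(4) = 2.
  L[2][0] = (6) / L[0][0] = 2.
  L[2][1] = (6) / L[1][1] = 3.
Step 3: L[2][2] = √(16) = 4.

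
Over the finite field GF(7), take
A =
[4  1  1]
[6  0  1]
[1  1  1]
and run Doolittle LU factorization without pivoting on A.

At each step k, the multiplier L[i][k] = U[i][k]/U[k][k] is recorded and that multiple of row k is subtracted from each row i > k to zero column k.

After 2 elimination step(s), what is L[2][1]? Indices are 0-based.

L[2][1] = 3

[col 0] pivot 4
  R1 -= 5*R0 → (0, 2, 3)  (L[1][0] := 5)
  R2 -= 2*R0 → (0, 6, 6)  (L[2][0] := 2)
[col 1] pivot 2
  R2 -= 3*R1 → (0, 0, 4)  (L[2][1] := 3)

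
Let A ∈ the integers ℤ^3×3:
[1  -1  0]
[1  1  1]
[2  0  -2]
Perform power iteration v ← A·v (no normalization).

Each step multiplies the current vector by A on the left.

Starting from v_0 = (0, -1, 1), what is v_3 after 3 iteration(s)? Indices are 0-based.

v_0 = (0, -1, 1).
v_1 = A·v_0 = (1, 0, -2).
v_2 = A·v_1 = (1, -1, 6).
v_3 = A·v_2 = (2, 6, -10).

v_3 = (2, 6, -10)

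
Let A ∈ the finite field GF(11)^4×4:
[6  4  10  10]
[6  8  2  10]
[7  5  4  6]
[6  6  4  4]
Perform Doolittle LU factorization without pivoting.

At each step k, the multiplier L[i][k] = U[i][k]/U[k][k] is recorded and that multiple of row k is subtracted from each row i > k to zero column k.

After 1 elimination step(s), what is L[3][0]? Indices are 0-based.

L[3][0] = 1

[col 0] pivot 6
  R1 -= 1*R0 → (0, 4, 3, 0)  (L[1][0] := 1)
  R2 -= 3*R0 → (0, 4, 7, 9)  (L[2][0] := 3)
  R3 -= 1*R0 → (0, 2, 5, 5)  (L[3][0] := 1)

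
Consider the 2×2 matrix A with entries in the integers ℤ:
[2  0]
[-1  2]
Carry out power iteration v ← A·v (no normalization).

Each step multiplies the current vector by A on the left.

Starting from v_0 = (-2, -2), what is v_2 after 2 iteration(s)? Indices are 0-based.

v_0 = (-2, -2).
v_1 = A·v_0 = (-4, -2).
v_2 = A·v_1 = (-8, 0).

v_2 = (-8, 0)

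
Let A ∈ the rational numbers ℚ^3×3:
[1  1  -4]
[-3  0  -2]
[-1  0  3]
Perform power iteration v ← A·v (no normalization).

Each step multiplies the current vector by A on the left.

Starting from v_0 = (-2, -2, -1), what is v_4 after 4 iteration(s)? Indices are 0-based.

v_4 = (80, -36, -89)

v_0 = (-2, -2, -1).
v_1 = A·v_0 = (0, 8, -1).
v_2 = A·v_1 = (12, 2, -3).
v_3 = A·v_2 = (26, -30, -21).
v_4 = A·v_3 = (80, -36, -89).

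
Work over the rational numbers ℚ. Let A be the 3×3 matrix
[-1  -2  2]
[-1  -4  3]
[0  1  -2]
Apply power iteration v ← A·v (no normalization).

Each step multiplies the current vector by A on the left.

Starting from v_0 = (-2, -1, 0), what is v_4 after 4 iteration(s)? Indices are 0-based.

v_0 = (-2, -1, 0).
v_1 = A·v_0 = (4, 6, -1).
v_2 = A·v_1 = (-18, -31, 8).
v_3 = A·v_2 = (96, 166, -47).
v_4 = A·v_3 = (-522, -901, 260).

v_4 = (-522, -901, 260)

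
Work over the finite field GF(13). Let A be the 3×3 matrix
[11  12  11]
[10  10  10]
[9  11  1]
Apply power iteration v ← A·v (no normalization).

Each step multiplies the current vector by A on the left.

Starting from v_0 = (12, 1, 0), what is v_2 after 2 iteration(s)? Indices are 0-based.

v_0 = (12, 1, 0).
v_1 = A·v_0 = (1, 0, 2).
v_2 = A·v_1 = (7, 4, 11).

v_2 = (7, 4, 11)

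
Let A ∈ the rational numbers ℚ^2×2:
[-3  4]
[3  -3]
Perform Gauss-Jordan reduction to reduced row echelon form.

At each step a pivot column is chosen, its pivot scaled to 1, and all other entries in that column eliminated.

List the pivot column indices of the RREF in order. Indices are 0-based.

pivot columns: 0, 1

step 1: normalize row 0 (÷-3) = (1, -4/3)
  row 1: subtract 3×row0 = (0, 1)
step 2: normalize row 1 (÷1) = (0, 1)
  row 0: subtract -4/3×row1 = (1, 0)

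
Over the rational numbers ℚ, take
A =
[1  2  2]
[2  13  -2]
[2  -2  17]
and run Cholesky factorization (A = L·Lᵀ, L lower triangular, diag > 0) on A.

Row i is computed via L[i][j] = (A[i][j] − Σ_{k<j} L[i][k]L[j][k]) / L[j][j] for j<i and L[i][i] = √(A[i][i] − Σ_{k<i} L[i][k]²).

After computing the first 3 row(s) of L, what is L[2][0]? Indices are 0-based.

Step 1: L[0][0] = √(1) = 1.
  L[1][0] = (2) / L[0][0] = 2.
Step 2: L[1][1] = √(9) = 3.
  L[2][0] = (2) / L[0][0] = 2.
  L[2][1] = (-6) / L[1][1] = -2.
Step 3: L[2][2] = √(9) = 3.

L[2][0] = 2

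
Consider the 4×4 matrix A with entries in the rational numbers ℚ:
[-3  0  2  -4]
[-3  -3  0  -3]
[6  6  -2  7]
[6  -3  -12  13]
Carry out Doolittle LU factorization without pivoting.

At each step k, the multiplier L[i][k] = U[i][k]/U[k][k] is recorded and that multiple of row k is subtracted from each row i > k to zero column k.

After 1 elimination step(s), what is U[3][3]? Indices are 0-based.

U[3][3] = 5

[col 0] pivot -3
  R1 -= 1*R0 → (0, -3, -2, 1)  (L[1][0] := 1)
  R2 -= -2*R0 → (0, 6, 2, -1)  (L[2][0] := -2)
  R3 -= -2*R0 → (0, -3, -8, 5)  (L[3][0] := -2)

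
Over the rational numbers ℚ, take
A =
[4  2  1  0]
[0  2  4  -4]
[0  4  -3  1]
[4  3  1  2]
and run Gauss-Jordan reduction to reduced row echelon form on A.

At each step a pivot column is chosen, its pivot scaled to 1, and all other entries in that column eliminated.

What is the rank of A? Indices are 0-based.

step 1: normalize row 0 (÷4) = (1, 1/2, 1/4, 0)
  row 3: subtract 4×row0 = (0, 1, 0, 2)
step 2: normalize row 1 (÷2) = (0, 1, 2, -2)
  row 0: subtract 1/2×row1 = (1, 0, -3/4, 1)
  row 2: subtract 4×row1 = (0, 0, -11, 9)
  row 3: subtract 1×row1 = (0, 0, -2, 4)
step 3: normalize row 2 (÷-11) = (0, 0, 1, -9/11)
  row 0: subtract -3/4×row2 = (1, 0, 0, 17/44)
  row 1: subtract 2×row2 = (0, 1, 0, -4/11)
  row 3: subtract -2×row2 = (0, 0, 0, 26/11)
step 4: normalize row 3 (÷26/11) = (0, 0, 0, 1)
  row 0: subtract 17/44×row3 = (1, 0, 0, 0)
  row 1: subtract -4/11×row3 = (0, 1, 0, 0)
  row 2: subtract -9/11×row3 = (0, 0, 1, 0)

rank = 4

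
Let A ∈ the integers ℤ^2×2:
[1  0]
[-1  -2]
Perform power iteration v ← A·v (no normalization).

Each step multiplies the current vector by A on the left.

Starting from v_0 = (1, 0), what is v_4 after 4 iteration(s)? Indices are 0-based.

v_0 = (1, 0).
v_1 = A·v_0 = (1, -1).
v_2 = A·v_1 = (1, 1).
v_3 = A·v_2 = (1, -3).
v_4 = A·v_3 = (1, 5).

v_4 = (1, 5)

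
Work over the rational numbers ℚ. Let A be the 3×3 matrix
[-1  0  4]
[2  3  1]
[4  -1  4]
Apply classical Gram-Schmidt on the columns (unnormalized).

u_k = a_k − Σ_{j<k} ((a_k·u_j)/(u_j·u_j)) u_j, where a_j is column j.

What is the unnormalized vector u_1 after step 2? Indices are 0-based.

Step 1: u_0 = a_0 = (-1, 2, 4).
Step 2: u_1 = a_1 − (2/21)·u_0 = (2/21, 59/21, -29/21).

u_1 = (2/21, 59/21, -29/21)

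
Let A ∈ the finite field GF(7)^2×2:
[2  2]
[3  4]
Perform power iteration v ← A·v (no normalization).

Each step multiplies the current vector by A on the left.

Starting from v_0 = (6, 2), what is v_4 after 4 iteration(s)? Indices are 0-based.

v_4 = (4, 5)

v_0 = (6, 2).
v_1 = A·v_0 = (2, 5).
v_2 = A·v_1 = (0, 5).
v_3 = A·v_2 = (3, 6).
v_4 = A·v_3 = (4, 5).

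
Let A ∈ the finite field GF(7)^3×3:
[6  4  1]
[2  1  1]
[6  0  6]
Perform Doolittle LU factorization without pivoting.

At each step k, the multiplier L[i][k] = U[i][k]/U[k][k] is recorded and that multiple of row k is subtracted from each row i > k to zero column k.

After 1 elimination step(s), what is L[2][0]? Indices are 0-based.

Step 1: pivot at (0,0) is 6.
  row1 ← row1 − (5)·row0  ⇒  L[1][0]=5, U row1=(0, 2, 3)
  row2 ← row2 − (1)·row0  ⇒  L[2][0]=1, U row2=(0, 3, 5)

L[2][0] = 1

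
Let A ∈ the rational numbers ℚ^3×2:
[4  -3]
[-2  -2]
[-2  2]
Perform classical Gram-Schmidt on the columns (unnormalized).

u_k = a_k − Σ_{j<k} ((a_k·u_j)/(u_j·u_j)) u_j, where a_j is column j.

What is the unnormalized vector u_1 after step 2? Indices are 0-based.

u_1 = (-1, -3, 1)

Step 1: u_0 = a_0 = (4, -2, -2).
Step 2: u_1 = a_1 − (-1/2)·u_0 = (-1, -3, 1).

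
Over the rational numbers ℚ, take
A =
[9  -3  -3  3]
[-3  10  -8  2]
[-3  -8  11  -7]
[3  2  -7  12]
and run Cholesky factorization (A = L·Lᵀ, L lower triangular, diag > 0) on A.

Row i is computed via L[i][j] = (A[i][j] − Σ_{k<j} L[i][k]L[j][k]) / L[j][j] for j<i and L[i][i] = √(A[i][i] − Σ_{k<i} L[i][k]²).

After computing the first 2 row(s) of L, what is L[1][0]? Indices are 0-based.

Step 1: L[0][0] = √(9) = 3.
  L[1][0] = (-3) / L[0][0] = -1.
Step 2: L[1][1] = √(9) = 3.

L[1][0] = -1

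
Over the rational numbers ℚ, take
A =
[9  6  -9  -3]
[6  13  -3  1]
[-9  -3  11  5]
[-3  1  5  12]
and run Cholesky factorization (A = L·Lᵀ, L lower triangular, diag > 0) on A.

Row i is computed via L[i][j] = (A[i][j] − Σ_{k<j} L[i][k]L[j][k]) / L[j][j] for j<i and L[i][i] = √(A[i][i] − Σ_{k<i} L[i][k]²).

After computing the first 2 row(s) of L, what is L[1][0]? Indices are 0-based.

Step 1: L[0][0] = √(9) = 3.
  L[1][0] = (6) / L[0][0] = 2.
Step 2: L[1][1] = √(9) = 3.

L[1][0] = 2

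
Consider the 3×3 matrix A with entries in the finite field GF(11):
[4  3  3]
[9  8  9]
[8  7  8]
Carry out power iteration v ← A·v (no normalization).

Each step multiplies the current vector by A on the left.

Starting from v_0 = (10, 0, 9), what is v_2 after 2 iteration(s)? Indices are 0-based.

v_2 = (5, 6, 1)

v_0 = (10, 0, 9).
v_1 = A·v_0 = (1, 6, 9).
v_2 = A·v_1 = (5, 6, 1).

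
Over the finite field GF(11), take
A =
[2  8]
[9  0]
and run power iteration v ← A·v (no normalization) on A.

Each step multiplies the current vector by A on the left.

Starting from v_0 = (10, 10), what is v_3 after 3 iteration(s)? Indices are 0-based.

v_3 = (9, 8)

v_0 = (10, 10).
v_1 = A·v_0 = (1, 2).
v_2 = A·v_1 = (7, 9).
v_3 = A·v_2 = (9, 8).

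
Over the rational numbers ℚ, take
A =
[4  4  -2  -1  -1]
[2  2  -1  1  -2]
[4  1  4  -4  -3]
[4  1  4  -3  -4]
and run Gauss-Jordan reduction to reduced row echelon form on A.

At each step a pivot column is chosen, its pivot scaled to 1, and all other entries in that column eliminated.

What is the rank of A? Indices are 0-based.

rank = 3

pivot(0,0)=4: scale R0 → (1, 1, -1/2, -1/4, -1/4)
  clear (1,0): R1 −= (2)R0 → (0, 0, 0, 3/2, -3/2)
  clear (2,0): R2 −= (4)R0 → (0, -3, 6, -3, -2)
  clear (3,0): R3 −= (4)R0 → (0, -3, 6, -2, -3)
pivot(1,1): swap R1↔R2
pivot(1,1)=-3: scale R1 → (0, 1, -2, 1, 2/3)
  clear (0,1): R0 −= (1)R1 → (1, 0, 3/2, -5/4, -11/12)
  clear (3,1): R3 −= (-3)R1 → (0, 0, 0, 1, -1)
col 2: no nonzero at/below row 2; advance.
pivot(2,3)=3/2: scale R2 → (0, 0, 0, 1, -1)
  clear (0,3): R0 −= (-5/4)R2 → (1, 0, 3/2, 0, -13/6)
  clear (1,3): R1 −= (1)R2 → (0, 1, -2, 0, 5/3)
  clear (3,3): R3 −= (1)R2 → (0, 0, 0, 0, 0)
col 4: no nonzero at/below row 3; advance.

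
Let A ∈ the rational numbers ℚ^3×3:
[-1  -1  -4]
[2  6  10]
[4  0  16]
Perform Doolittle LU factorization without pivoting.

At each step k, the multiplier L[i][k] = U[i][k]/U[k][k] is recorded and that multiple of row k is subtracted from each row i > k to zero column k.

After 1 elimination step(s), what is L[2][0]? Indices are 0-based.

L[2][0] = -4

[col 0] pivot -1
  R1 -= -2*R0 → (0, 4, 2)  (L[1][0] := -2)
  R2 -= -4*R0 → (0, -4, 0)  (L[2][0] := -4)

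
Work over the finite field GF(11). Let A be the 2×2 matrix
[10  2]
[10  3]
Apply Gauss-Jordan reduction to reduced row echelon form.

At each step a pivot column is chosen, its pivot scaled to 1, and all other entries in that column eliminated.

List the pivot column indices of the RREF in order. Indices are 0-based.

step 1: normalize row 0 (÷10) = (1, 9)
  row 1: subtract 10×row0 = (0, 1)
step 2: normalize row 1 (÷1) = (0, 1)
  row 0: subtract 9×row1 = (1, 0)

pivot columns: 0, 1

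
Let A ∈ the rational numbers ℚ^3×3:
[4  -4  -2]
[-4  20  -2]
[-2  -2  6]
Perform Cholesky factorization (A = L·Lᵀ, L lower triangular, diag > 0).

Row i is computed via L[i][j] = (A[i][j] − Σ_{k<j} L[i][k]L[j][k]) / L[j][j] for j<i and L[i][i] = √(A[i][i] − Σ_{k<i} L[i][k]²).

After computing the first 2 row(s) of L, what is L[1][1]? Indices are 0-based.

Step 1: L[0][0] = √(4) = 2.
  L[1][0] = (-4) / L[0][0] = -2.
Step 2: L[1][1] = √(16) = 4.

L[1][1] = 4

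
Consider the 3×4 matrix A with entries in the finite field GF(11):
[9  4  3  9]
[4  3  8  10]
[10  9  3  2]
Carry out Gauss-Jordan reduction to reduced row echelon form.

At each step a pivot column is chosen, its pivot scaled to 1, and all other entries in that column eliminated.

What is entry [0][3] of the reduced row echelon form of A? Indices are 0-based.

[1] R0 /= 9  ⇒  (1, 9, 4, 1)
     R1 -= 4·R0  ⇒  (0, 0, 3, 6)
     R2 -= 10·R0  ⇒  (0, 7, 7, 3)
[2] R1 <-> R2
[2] R1 /= 7  ⇒  (0, 1, 1, 2)
     R0 -= 9·R1  ⇒  (1, 0, 6, 5)
[3] R2 /= 3  ⇒  (0, 0, 1, 2)
     R0 -= 6·R2  ⇒  (1, 0, 0, 4)
     R1 -= 1·R2  ⇒  (0, 1, 0, 0)

M[0][3] = 4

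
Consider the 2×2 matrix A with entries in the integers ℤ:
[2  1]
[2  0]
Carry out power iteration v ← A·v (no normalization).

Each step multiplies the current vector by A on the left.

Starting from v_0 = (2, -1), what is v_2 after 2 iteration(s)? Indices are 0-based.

v_0 = (2, -1).
v_1 = A·v_0 = (3, 4).
v_2 = A·v_1 = (10, 6).

v_2 = (10, 6)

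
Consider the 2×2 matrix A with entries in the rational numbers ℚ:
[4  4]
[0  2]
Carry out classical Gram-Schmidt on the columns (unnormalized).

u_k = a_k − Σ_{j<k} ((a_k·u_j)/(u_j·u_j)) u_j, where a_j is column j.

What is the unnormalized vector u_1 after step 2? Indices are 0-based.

Step 1: u_0 = a_0 = (4, 0).
Step 2: u_1 = a_1 − (1)·u_0 = (0, 2).

u_1 = (0, 2)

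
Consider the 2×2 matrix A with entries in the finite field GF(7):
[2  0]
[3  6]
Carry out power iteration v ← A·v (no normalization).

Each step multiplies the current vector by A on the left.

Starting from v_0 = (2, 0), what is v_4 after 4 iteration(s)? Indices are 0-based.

v_4 = (4, 2)

v_0 = (2, 0).
v_1 = A·v_0 = (4, 6).
v_2 = A·v_1 = (1, 6).
v_3 = A·v_2 = (2, 4).
v_4 = A·v_3 = (4, 2).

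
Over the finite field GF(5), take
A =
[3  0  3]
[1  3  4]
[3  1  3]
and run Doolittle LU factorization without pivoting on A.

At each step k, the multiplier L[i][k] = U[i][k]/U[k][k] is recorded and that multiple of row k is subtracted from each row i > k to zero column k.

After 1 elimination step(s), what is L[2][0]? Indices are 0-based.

L[2][0] = 1

[col 0] pivot 3
  R1 -= 2*R0 → (0, 3, 3)  (L[1][0] := 2)
  R2 -= 1*R0 → (0, 1, 0)  (L[2][0] := 1)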